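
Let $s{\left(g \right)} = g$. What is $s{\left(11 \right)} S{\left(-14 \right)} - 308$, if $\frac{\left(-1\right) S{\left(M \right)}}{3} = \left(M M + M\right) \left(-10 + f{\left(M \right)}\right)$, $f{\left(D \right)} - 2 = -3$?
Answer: $65758$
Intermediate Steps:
$f{\left(D \right)} = -1$ ($f{\left(D \right)} = 2 - 3 = -1$)
$S{\left(M \right)} = 33 M + 33 M^{2}$ ($S{\left(M \right)} = - 3 \left(M M + M\right) \left(-10 - 1\right) = - 3 \left(M^{2} + M\right) \left(-11\right) = - 3 \left(M + M^{2}\right) \left(-11\right) = - 3 \left(- 11 M - 11 M^{2}\right) = 33 M + 33 M^{2}$)
$s{\left(11 \right)} S{\left(-14 \right)} - 308 = 11 \cdot 33 \left(-14\right) \left(1 - 14\right) - 308 = 11 \cdot 33 \left(-14\right) \left(-13\right) - 308 = 11 \cdot 6006 - 308 = 66066 - 308 = 65758$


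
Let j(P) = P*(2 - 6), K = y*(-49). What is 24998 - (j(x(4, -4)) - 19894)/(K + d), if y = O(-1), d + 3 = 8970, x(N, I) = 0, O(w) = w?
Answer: 2300019/92 ≈ 25000.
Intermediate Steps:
d = 8967 (d = -3 + 8970 = 8967)
y = -1
K = 49 (K = -1*(-49) = 49)
j(P) = -4*P (j(P) = P*(-4) = -4*P)
24998 - (j(x(4, -4)) - 19894)/(K + d) = 24998 - (-4*0 - 19894)/(49 + 8967) = 24998 - (0 - 19894)/9016 = 24998 - (-19894)/9016 = 24998 - 1*(-203/92) = 24998 + 203/92 = 2300019/92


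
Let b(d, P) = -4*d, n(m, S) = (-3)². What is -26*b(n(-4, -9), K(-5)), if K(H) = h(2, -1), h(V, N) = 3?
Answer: 936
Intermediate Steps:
n(m, S) = 9
K(H) = 3
-26*b(n(-4, -9), K(-5)) = -(-104)*9 = -26*(-36) = 936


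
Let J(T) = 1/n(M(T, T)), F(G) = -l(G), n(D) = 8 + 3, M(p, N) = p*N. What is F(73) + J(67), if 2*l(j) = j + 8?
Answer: -889/22 ≈ -40.409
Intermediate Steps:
l(j) = 4 + j/2 (l(j) = (j + 8)/2 = (8 + j)/2 = 4 + j/2)
M(p, N) = N*p
n(D) = 11
F(G) = -4 - G/2 (F(G) = -(4 + G/2) = -4 - G/2)
J(T) = 1/11
F(73) + J(67) = (-4 - ½*73) + 1/11 = (-4 - 73/2) + 1/11 = -81/2 + 1/11 = -889/22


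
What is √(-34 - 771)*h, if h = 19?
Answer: 19*I*√805 ≈ 539.08*I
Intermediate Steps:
√(-34 - 771)*h = √(-34 - 771)*19 = √(-805)*19 = (I*√805)*19 = 19*I*√805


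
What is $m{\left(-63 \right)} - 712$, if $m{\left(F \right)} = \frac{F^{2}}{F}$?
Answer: $-775$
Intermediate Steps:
$m{\left(F \right)} = F$
$m{\left(-63 \right)} - 712 = -63 - 712 = -775$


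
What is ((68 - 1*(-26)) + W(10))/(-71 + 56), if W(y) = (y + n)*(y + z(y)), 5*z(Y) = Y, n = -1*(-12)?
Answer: -358/15 ≈ -23.867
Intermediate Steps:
n = 12
z(Y) = Y/5
W(y) = 6*y*(12 + y)/5 (W(y) = (y + 12)*(y + y/5) = (12 + y)*(6*y/5) = 6*y*(12 + y)/5)
((68 - 1*(-26)) + W(10))/(-71 + 56) = ((68 - 1*(-26)) + (6/5)*10*(12 + 10))/(-71 + 56) = ((68 + 26) + (6/5)*10*22)/(-15) = -(94 + 264)/15 = -1/15*358 = -358/15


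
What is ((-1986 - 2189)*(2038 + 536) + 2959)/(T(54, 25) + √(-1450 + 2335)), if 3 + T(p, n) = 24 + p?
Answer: -53717455/316 + 10743491*√885/4740 ≈ -1.0256e+5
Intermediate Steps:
T(p, n) = 21 + p (T(p, n) = -3 + (24 + p) = 21 + p)
((-1986 - 2189)*(2038 + 536) + 2959)/(T(54, 25) + √(-1450 + 2335)) = ((-1986 - 2189)*(2038 + 536) + 2959)/((21 + 54) + √(-1450 + 2335)) = (-4175*2574 + 2959)/(75 + √885) = (-10746450 + 2959)/(75 + √885) = -10743491/(75 + √885)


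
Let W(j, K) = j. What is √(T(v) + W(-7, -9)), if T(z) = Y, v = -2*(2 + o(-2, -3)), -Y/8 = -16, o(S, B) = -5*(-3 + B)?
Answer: 11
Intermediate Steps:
o(S, B) = 15 - 5*B
Y = 128 (Y = -8*(-16) = 128)
v = -64 (v = -2*(2 + (15 - 5*(-3))) = -2*(2 + (15 + 15)) = -2*(2 + 30) = -2*32 = -64)
T(z) = 128
√(T(v) + W(-7, -9)) = √(128 - 7) = √121 = 11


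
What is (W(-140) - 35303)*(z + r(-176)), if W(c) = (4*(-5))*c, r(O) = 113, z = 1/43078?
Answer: -158218590945/43078 ≈ -3.6728e+6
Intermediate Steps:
z = 1/43078 ≈ 2.3214e-5
W(c) = -20*c
(W(-140) - 35303)*(z + r(-176)) = (-20*(-140) - 35303)*(1/43078 + 113) = (2800 - 35303)*(4867815/43078) = -32503*4867815/43078 = -158218590945/43078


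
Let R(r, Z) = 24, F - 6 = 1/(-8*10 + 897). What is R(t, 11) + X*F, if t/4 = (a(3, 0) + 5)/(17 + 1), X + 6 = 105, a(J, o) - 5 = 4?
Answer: 505005/817 ≈ 618.12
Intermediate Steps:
a(J, o) = 9 (a(J, o) = 5 + 4 = 9)
F = 4903/817 (F = 6 + 1/(-8*10 + 897) = 6 + 1/(-80 + 897) = 6 + 1/817 = 4903/817 ≈ 6.0012)
X = 99 (X = -6 + 105 = 99)
t = 28/9 (t = 4*((9 + 5)/(17 + 1)) = 4*(14/18) = 4*(14*(1/18)) = 4*(7/9) = 28/9 ≈ 3.1111)
R(t, 11) + X*F = 24 + 99*(4903/817) = 24 + 485397/817 = 505005/817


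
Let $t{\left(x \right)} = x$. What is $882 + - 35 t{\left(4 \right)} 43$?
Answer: $-5138$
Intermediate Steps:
$882 + - 35 t{\left(4 \right)} 43 = 882 + \left(-35\right) 4 \cdot 43 = 882 - 6020 = -5138$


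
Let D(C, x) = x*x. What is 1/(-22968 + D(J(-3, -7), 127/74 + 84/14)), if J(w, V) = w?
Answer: -5476/125446727 ≈ -4.3652e-5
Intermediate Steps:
D(C, x) = x²
1/(-22968 + D(J(-3, -7), 127/74 + 84/14)) = 1/(-22968 + (127/74 + 84/14)²) = 1/(-22968 + (127*(1/74) + 84*(1/14))²) = 1/(-22968 + (127/74 + 6)²) = 1/(-22968 + (571/74)²) = 1/(-22968 + 326041/5476) = 1/(-125446727/5476) = -5476/125446727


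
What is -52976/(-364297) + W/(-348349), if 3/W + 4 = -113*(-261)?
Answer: 544194033812245/3742227694311317 ≈ 0.14542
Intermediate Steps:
W = 3/29489 (W = 3/(-4 - 113*(-261)) = 3/(-4 + 29493) = 3/29489 ≈ 0.00010173)
-52976/(-364297) + W/(-348349) = -52976/(-364297) + (3/29489)/(-348349) = -52976*(-1/364297) + (3/29489)*(-1/348349) = 52976/364297 - 3/10272463661 = 544194033812245/3742227694311317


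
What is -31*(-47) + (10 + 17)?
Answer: 1484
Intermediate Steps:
-31*(-47) + (10 + 17) = 1457 + 27 = 1484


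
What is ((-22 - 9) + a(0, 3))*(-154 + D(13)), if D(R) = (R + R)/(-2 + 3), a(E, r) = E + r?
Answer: 3584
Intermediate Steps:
D(R) = 2*R (D(R) = (2*R)/1 = (2*R)*1 = 2*R)
((-22 - 9) + a(0, 3))*(-154 + D(13)) = ((-22 - 9) + (0 + 3))*(-154 + 2*13) = (-31 + 3)*(-154 + 26) = -28*(-128) = 3584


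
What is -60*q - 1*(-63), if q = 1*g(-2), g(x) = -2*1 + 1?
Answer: 123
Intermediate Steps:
g(x) = -1 (g(x) = -2 + 1 = -1)
q = -1 (q = 1*(-1) = -1)
-60*q - 1*(-63) = -60*(-1) - 1*(-63) = 60 + 63 = 123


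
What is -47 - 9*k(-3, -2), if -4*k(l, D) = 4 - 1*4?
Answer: -47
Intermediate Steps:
k(l, D) = 0 (k(l, D) = -(4 - 1*4)/4 = -(4 - 4)/4 = -¼*0 = 0)
-47 - 9*k(-3, -2) = -47 - 9*0 = -47 + 0 = -47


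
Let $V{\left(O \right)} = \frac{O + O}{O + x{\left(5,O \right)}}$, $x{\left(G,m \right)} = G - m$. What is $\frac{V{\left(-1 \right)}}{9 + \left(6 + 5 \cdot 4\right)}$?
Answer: $- \frac{2}{175} \approx -0.011429$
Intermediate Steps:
$V{\left(O \right)} = \frac{2 O}{5}$ ($V{\left(O \right)} = \frac{O + O}{O - \left(-5 + O\right)} = \frac{2 O}{5}$)
$\frac{V{\left(-1 \right)}}{9 + \left(6 + 5 \cdot 4\right)} = \frac{\frac{2}{5} \left(-1\right)}{9 + \left(6 + 5 \cdot 4\right)} = - \frac{2}{5 \left(9 + \left(6 + 20\right)\right)} = - \frac{2}{5 \left(9 + 26\right)} = - \frac{2}{5 \cdot 35} = \left(- \frac{2}{5}\right) \frac{1}{35} = - \frac{2}{175}$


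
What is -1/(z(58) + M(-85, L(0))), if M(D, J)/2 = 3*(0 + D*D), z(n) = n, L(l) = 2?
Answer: -1/43408 ≈ -2.3037e-5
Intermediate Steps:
M(D, J) = 6*D**2 (M(D, J) = 2*(3*(0 + D*D)) = 2*(3*(0 + D**2)) = 2*(3*D**2) = 6*D**2)
-1/(z(58) + M(-85, L(0))) = -1/(58 + 6*(-85)**2) = -1/(58 + 6*7225) = -1/(58 + 43350) = -1/43408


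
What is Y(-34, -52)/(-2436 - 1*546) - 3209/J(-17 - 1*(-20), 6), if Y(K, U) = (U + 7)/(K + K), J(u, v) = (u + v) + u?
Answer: -54225727/202776 ≈ -267.42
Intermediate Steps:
J(u, v) = v + 2*u
Y(K, U) = (7 + U)/(2*K) (Y(K, U) = (7 + U)/((2*K)) = (7 + U)*(1/(2*K)) = (7 + U)/(2*K))
Y(-34, -52)/(-2436 - 1*546) - 3209/J(-17 - 1*(-20), 6) = ((½)*(7 - 52)/(-34))/(-2436 - 1*546) - 3209/(6 + 2*(-17 - 1*(-20))) = ((½)*(-1/34)*(-45))/(-2436 - 546) - 3209/(6 + 2*(-17 + 20)) = (45/68)/(-2982) - 3209/(6 + 2*3) = (45/68)*(-1/2982) - 3209/(6 + 6) = -15/67592 - 3209/12 = -54225727/202776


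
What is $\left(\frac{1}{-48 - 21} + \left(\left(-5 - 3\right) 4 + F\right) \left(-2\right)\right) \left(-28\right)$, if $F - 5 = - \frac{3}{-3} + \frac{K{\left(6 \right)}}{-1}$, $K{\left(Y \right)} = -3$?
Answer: $- \frac{88844}{69} \approx -1287.6$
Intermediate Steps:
$F = 9$ ($F = 5 - \left(-1 - 3\right) = 5 - -4 = 5 + \left(1 + 3\right) = 5 + 4 = 9$)
$\left(\frac{1}{-48 - 21} + \left(\left(-5 - 3\right) 4 + F\right) \left(-2\right)\right) \left(-28\right) = \left(\frac{1}{-48 - 21} + \left(\left(-5 - 3\right) 4 + 9\right) \left(-2\right)\right) \left(-28\right) = \left(\frac{1}{-69} + \left(\left(-5 - 3\right) 4 + 9\right) \left(-2\right)\right) \left(-28\right) = \left(- \frac{1}{69} + \left(\left(-8\right) 4 + 9\right) \left(-2\right)\right) \left(-28\right) = \left(- \frac{1}{69} + \left(-32 + 9\right) \left(-2\right)\right) \left(-28\right) = \left(- \frac{1}{69} - -46\right) \left(-28\right) = \left(- \frac{1}{69} + 46\right) \left(-28\right) = \frac{3173}{69} \left(-28\right) = - \frac{88844}{69}$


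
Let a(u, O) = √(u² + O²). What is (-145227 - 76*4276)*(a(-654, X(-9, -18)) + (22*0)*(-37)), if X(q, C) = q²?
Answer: -1410609*√48253 ≈ -3.0986e+8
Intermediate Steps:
a(u, O) = √(O² + u²)
(-145227 - 76*4276)*(a(-654, X(-9, -18)) + (22*0)*(-37)) = (-145227 - 76*4276)*(√(((-9)²)² + (-654)²) + (22*0)*(-37)) = (-145227 - 324976)*(√(81² + 427716) + 0*(-37)) = -470203*(√(6561 + 427716) + 0) = -470203*(√434277 + 0) = -470203*(3*√48253 + 0) = -1410609*√48253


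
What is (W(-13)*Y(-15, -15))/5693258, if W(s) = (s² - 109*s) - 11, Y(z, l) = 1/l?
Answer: -105/5693258 ≈ -1.8443e-5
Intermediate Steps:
W(s) = -11 + s² - 109*s
(W(-13)*Y(-15, -15))/5693258 = ((-11 + (-13)² - 109*(-13))/(-15))/5693258 = ((-11 + 169 + 1417)*(-1/15))*(1/5693258) = (1575*(-1/15))*(1/5693258) = -105*1/5693258 = -105/5693258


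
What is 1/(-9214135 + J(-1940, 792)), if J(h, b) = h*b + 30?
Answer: -1/10750585 ≈ -9.3018e-8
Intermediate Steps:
J(h, b) = 30 + b*h (J(h, b) = b*h + 30 = 30 + b*h)
1/(-9214135 + J(-1940, 792)) = 1/(-9214135 + (30 + 792*(-1940))) = 1/(-9214135 + (30 - 1536480)) = 1/(-9214135 - 1536450) = 1/(-10750585) = -1/10750585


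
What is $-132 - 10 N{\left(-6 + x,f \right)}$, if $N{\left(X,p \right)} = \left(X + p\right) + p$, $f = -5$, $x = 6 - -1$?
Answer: $-42$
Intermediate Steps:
$x = 7$ ($x = 6 + 1 = 7$)
$N{\left(X,p \right)} = X + 2 p$
$-132 - 10 N{\left(-6 + x,f \right)} = -132 - 10 \left(\left(-6 + 7\right) + 2 \left(-5\right)\right) = -132 - 10 \left(1 - 10\right) = -132 - -90 = -132 + 90 = -42$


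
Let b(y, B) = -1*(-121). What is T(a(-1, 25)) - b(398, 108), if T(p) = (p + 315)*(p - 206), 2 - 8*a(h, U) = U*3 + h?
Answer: -65911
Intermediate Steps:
a(h, U) = ¼ - 3*U/8 - h/8 (a(h, U) = ¼ - (U*3 + h)/8 = ¼ - (3*U + h)/8 = ¼ - (h + 3*U)/8 = ¼ + (-3*U/8 - h/8) = ¼ - 3*U/8 - h/8)
b(y, B) = 121
T(p) = (-206 + p)*(315 + p) (T(p) = (315 + p)*(-206 + p) = (-206 + p)*(315 + p))
T(a(-1, 25)) - b(398, 108) = (-64890 + (¼ - 3/8*25 - ⅛*(-1))² + 109*(¼ - 3/8*25 - ⅛*(-1))) - 1*121 = (-64890 + (¼ - 75/8 + ⅛)² + 109*(¼ - 75/8 + ⅛)) - 121 = (-64890 + (-9)² + 109*(-9)) - 121 = (-64890 + 81 - 981) - 121 = -65790 - 121 = -65911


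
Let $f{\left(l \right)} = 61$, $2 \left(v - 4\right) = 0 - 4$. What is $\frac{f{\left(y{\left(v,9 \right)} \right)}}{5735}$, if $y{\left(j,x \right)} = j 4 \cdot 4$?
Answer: $\frac{61}{5735} \approx 0.010636$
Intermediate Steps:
$v = 2$ ($v = 4 + \frac{0 - 4}{2} = 4 + \frac{1}{2} \left(-4\right) = 4 - 2 = 2$)
$y{\left(j,x \right)} = 16 j$ ($y{\left(j,x \right)} = 4 j 4 = 16 j$)
$\frac{f{\left(y{\left(v,9 \right)} \right)}}{5735} = \frac{61}{5735}$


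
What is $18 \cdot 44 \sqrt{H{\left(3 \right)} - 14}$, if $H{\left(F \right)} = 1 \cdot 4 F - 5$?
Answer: $792 i \sqrt{7} \approx 2095.4 i$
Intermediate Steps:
$H{\left(F \right)} = -5 + 4 F$ ($H{\left(F \right)} = 4 F - 5 = -5 + 4 F$)
$18 \cdot 44 \sqrt{H{\left(3 \right)} - 14} = 18 \cdot 44 \sqrt{\left(-5 + 4 \cdot 3\right) - 14} = 792 \sqrt{\left(-5 + 12\right) - 14} = 792 \sqrt{7 - 14} = 792 \sqrt{-7} = 792 i \sqrt{7}$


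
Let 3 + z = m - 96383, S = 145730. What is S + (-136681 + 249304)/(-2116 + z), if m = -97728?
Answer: 307489089/2110 ≈ 1.4573e+5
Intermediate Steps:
z = -194114 (z = -3 + (-97728 - 96383) = -3 - 194111 = -194114)
S + (-136681 + 249304)/(-2116 + z) = 145730 + (-136681 + 249304)/(-2116 - 194114) = 145730 + 112623/(-196230) = 145730 + 112623*(-1/196230) = 145730 - 1211/2110 = 307489089/2110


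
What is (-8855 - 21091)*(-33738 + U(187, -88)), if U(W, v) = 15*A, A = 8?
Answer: 1006724628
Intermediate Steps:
U(W, v) = 120 (U(W, v) = 15*8 = 120)
(-8855 - 21091)*(-33738 + U(187, -88)) = (-8855 - 21091)*(-33738 + 120) = -29946*(-33618) = 1006724628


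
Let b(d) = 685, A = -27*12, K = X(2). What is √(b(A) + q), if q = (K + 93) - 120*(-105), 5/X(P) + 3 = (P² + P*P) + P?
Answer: √655557/7 ≈ 115.67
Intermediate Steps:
X(P) = 5/(-3 + P + 2*P²) (X(P) = 5/(-3 + ((P² + P*P) + P)) = 5/(-3 + ((P² + P²) + P)) = 5/(-3 + (2*P² + P)) = 5/(-3 + (P + 2*P²)) = 5/(-3 + P + 2*P²))
K = 5/7 (K = 5/(-3 + 2 + 2*2²) = 5/(-3 + 2 + 2*4) = 5/(-3 + 2 + 8) = 5/7 ≈ 0.71429)
A = -324
q = 88856/7 (q = (5/7 + 93) - 120*(-105) = 656/7 + 12600 = 88856/7 ≈ 12694.)
√(b(A) + q) = √(685 + 88856/7) = √(93651/7) = √655557/7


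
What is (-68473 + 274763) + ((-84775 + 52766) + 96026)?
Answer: 270307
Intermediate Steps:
(-68473 + 274763) + ((-84775 + 52766) + 96026) = 206290 + (-32009 + 96026) = 206290 + 64017 = 270307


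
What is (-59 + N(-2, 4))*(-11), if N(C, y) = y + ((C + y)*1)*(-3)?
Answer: 671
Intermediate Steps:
N(C, y) = -3*C - 2*y (N(C, y) = y + (C + y)*(-3) = y + (-3*C - 3*y) = -3*C - 2*y)
(-59 + N(-2, 4))*(-11) = (-59 + (-3*(-2) - 2*4))*(-11) = (-59 + (6 - 8))*(-11) = (-59 - 2)*(-11) = -61*(-11) = 671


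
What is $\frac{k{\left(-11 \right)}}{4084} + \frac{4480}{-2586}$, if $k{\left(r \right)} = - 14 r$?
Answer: $- \frac{4474519}{2640306} \approx -1.6947$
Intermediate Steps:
$\frac{k{\left(-11 \right)}}{4084} + \frac{4480}{-2586} = \frac{\left(-14\right) \left(-11\right)}{4084} + \frac{4480}{-2586} = 154 \cdot \frac{1}{4084} + 4480 \left(- \frac{1}{2586}\right) = \frac{77}{2042} - \frac{2240}{1293} = - \frac{4474519}{2640306}$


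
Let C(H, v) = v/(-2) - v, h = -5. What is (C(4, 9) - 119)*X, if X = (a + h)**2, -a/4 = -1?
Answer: -265/2 ≈ -132.50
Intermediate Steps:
a = 4 (a = -4*(-1) = 4)
X = 1 (X = (4 - 5)**2 = (-1)**2 = 1)
C(H, v) = -3*v/2 (C(H, v) = v*(-1/2) - v = -v/2 - v = -3*v/2)
(C(4, 9) - 119)*X = (-3/2*9 - 119)*1 = (-27/2 - 119)*1 = -265/2*1 = -265/2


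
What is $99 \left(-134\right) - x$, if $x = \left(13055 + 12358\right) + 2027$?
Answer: $-40706$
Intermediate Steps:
$x = 27440$ ($x = 25413 + 2027 = 27440$)
$99 \left(-134\right) - x = 99 \left(-134\right) - 27440 = -13266 - 27440 = -40706$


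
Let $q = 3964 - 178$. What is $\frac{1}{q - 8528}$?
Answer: $- \frac{1}{4742} \approx -0.00021088$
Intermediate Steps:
$q = 3786$
$\frac{1}{q - 8528} = \frac{1}{3786 - 8528} = \frac{1}{-4742} = - \frac{1}{4742}$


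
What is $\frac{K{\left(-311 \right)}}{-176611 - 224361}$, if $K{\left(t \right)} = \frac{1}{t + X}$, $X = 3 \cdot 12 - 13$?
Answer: $\frac{1}{115479936} \approx 8.6595 \cdot 10^{-9}$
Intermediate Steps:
$X = 23$ ($X = 36 - 13 = 23$)
$K{\left(t \right)} = \frac{1}{23 + t}$ ($K{\left(t \right)} = \frac{1}{t + 23} = \frac{1}{23 + t}$)
$\frac{K{\left(-311 \right)}}{-176611 - 224361} = \frac{1}{\left(23 - 311\right) \left(-176611 - 224361\right)} = \frac{1}{\left(-288\right) \left(-400972\right)} = \left(- \frac{1}{288}\right) \left(- \frac{1}{400972}\right) = \frac{1}{115479936}$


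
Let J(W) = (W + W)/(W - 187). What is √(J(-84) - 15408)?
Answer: 10*I*√11315334/271 ≈ 124.13*I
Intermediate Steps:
J(W) = 2*W/(-187 + W) (J(W) = (2*W)/(-187 + W) = 2*W/(-187 + W))
√(J(-84) - 15408) = √(2*(-84)/(-187 - 84) - 15408) = √(2*(-84)/(-271) - 15408) = √(2*(-84)*(-1/271) - 15408) = √(168/271 - 15408) = √(-4175400/271) = 10*I*√11315334/271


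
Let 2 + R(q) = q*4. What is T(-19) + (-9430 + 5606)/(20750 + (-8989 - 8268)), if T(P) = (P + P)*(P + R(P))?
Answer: 12871374/3493 ≈ 3684.9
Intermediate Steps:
R(q) = -2 + 4*q (R(q) = -2 + q*4 = -2 + 4*q)
T(P) = 2*P*(-2 + 5*P) (T(P) = (P + P)*(P + (-2 + 4*P)) = (2*P)*(-2 + 5*P) = 2*P*(-2 + 5*P))
T(-19) + (-9430 + 5606)/(20750 + (-8989 - 8268)) = 2*(-19)*(-2 + 5*(-19)) + (-9430 + 5606)/(20750 + (-8989 - 8268)) = 2*(-19)*(-2 - 95) - 3824/(20750 - 17257) = 2*(-19)*(-97) - 3824/3493 = 3686 - 3824*1/3493 = 3686 - 3824/3493 = 12871374/3493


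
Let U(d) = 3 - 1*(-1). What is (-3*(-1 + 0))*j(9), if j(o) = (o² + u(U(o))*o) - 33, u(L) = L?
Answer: 252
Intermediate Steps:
U(d) = 4 (U(d) = 3 + 1 = 4)
j(o) = -33 + o² + 4*o (j(o) = (o² + 4*o) - 33 = -33 + o² + 4*o)
(-3*(-1 + 0))*j(9) = (-3*(-1 + 0))*(-33 + 9² + 4*9) = (-3*(-1))*(-33 + 81 + 36) = 3*84 = 252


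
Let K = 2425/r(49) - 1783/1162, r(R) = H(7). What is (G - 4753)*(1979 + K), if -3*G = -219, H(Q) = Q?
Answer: -6318854100/581 ≈ -1.0876e+7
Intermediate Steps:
r(R) = 7
G = 73 (G = -⅓*(-219) = 73)
K = 400767/1162 (K = 2425/7 - 1783/1162 = 400767/1162 ≈ 344.89)
(G - 4753)*(1979 + K) = (73 - 4753)*(1979 + 400767/1162) = -4680*2700365/1162 = -6318854100/581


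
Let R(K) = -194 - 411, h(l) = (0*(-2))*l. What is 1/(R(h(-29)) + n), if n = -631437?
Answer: -1/632042 ≈ -1.5822e-6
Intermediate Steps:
h(l) = 0 (h(l) = 0*l = 0)
R(K) = -605
1/(R(h(-29)) + n) = 1/(-605 - 631437) = 1/(-632042) = -1/632042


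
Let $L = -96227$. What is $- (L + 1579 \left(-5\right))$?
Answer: $104122$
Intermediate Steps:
$- (L + 1579 \left(-5\right)) = - (-96227 + 1579 \left(-5\right)) = - (-96227 - 7895) = \left(-1\right) \left(-104122\right) = 104122$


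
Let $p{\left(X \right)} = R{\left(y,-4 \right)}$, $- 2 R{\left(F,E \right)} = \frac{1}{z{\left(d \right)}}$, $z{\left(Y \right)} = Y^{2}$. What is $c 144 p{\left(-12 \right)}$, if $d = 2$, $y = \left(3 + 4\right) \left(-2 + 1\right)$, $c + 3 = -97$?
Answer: $1800$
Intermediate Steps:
$c = -100$ ($c = -3 - 97 = -100$)
$y = -7$ ($y = 7 \left(-1\right) = -7$)
$R{\left(F,E \right)} = - \frac{1}{8}$ ($R{\left(F,E \right)} = - \frac{1}{2 \cdot 2^{2}} = - \frac{1}{2 \cdot 4} = \left(- \frac{1}{2}\right) \frac{1}{4} = - \frac{1}{8}$)
$p{\left(X \right)} = - \frac{1}{8}$
$c 144 p{\left(-12 \right)} = \left(-100\right) 144 \left(- \frac{1}{8}\right) = \left(-14400\right) \left(- \frac{1}{8}\right) = 1800$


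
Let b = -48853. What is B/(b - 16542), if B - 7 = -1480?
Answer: 1473/65395 ≈ 0.022525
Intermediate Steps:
B = -1473 (B = 7 - 1480 = -1473)
B/(b - 16542) = -1473/(-48853 - 16542) = -1473/(-65395) = -1473*(-1/65395) = 1473/65395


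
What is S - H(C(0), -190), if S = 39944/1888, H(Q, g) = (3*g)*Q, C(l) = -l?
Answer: 4993/236 ≈ 21.157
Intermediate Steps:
H(Q, g) = 3*Q*g
S = 4993/236 (S = 39944*(1/1888) = 4993/236 ≈ 21.157)
S - H(C(0), -190) = 4993/236 - 3*(-1*0)*(-190) = 4993/236 - 3*0*(-190) = 4993/236 - 1*0 = 4993/236 + 0 = 4993/236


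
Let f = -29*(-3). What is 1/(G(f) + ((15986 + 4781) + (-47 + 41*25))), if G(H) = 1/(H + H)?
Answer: 174/3783631 ≈ 4.5988e-5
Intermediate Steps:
f = 87
G(H) = 1/(2*H)
1/(G(f) + ((15986 + 4781) + (-47 + 41*25))) = 1/((1/2)/87 + ((15986 + 4781) + (-47 + 41*25))) = 1/((1/2)*(1/87) + (20767 + (-47 + 1025))) = 1/(1/174 + (20767 + 978)) = 1/(1/174 + 21745) = 1/(3783631/174) = 174/3783631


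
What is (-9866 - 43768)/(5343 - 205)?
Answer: -3831/367 ≈ -10.439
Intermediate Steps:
(-9866 - 43768)/(5343 - 205) = -53634/5138 = -53634*1/5138 = -3831/367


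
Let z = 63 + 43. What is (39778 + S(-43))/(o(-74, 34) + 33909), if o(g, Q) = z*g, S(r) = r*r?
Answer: 41627/26065 ≈ 1.5970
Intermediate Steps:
S(r) = r²
z = 106
o(g, Q) = 106*g
(39778 + S(-43))/(o(-74, 34) + 33909) = (39778 + (-43)²)/(106*(-74) + 33909) = (39778 + 1849)/(-7844 + 33909) = 41627/26065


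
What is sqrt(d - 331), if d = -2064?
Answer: I*sqrt(2395) ≈ 48.939*I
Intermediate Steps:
sqrt(d - 331) = sqrt(-2064 - 331) = sqrt(-2395) = I*sqrt(2395)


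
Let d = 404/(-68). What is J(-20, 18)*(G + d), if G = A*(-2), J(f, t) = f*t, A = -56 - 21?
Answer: -906120/17 ≈ -53301.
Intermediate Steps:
A = -77
G = 154 (G = -77*(-2) = 154)
d = -101/17 (d = 404*(-1/68) = -101/17 ≈ -5.9412)
J(-20, 18)*(G + d) = (-20*18)*(154 - 101/17) = -360*2517/17 = -906120/17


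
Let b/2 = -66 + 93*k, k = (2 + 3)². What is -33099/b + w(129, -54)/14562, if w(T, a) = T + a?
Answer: -4459711/609177 ≈ -7.3209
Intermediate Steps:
k = 25 (k = 5² = 25)
b = 4518 (b = 2*(-66 + 93*25) = 2*(-66 + 2325) = 2*2259 = 4518)
-33099/b + w(129, -54)/14562 = -33099/4518 + (129 - 54)/14562 = -33099*1/4518 + 75*(1/14562) = -11033/1506 + 25/4854 = -4459711/609177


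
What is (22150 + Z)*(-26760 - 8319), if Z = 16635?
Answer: -1360539015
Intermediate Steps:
(22150 + Z)*(-26760 - 8319) = (22150 + 16635)*(-26760 - 8319) = 38785*(-35079) = -1360539015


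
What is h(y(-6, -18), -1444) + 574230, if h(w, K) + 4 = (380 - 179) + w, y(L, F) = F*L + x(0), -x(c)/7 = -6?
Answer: 574577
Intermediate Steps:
x(c) = 42 (x(c) = -7*(-6) = 42)
y(L, F) = 42 + F*L (y(L, F) = F*L + 42 = 42 + F*L)
h(w, K) = 197 + w (h(w, K) = -4 + ((380 - 179) + w) = -4 + (201 + w) = 197 + w)
h(y(-6, -18), -1444) + 574230 = (197 + (42 - 18*(-6))) + 574230 = (197 + (42 + 108)) + 574230 = (197 + 150) + 574230 = 347 + 574230 = 574577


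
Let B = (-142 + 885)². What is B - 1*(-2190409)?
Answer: 2742458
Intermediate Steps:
B = 552049 (B = 743² = 552049)
B - 1*(-2190409) = 552049 - 1*(-2190409) = 552049 + 2190409 = 2742458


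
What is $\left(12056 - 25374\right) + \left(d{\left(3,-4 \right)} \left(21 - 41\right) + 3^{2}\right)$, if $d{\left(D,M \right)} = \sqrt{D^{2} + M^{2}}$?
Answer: $-13409$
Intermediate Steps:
$\left(12056 - 25374\right) + \left(d{\left(3,-4 \right)} \left(21 - 41\right) + 3^{2}\right) = \left(12056 - 25374\right) + \left(\sqrt{3^{2} + \left(-4\right)^{2}} \left(21 - 41\right) + 3^{2}\right) = -13318 + \left(\sqrt{9 + 16} \left(-20\right) + 9\right) = -13318 + \left(\sqrt{25} \left(-20\right) + 9\right) = -13318 + \left(5 \left(-20\right) + 9\right) = -13318 + \left(-100 + 9\right) = -13318 - 91 = -13409$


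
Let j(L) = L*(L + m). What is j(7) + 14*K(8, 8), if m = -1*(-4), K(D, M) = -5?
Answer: 7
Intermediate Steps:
m = 4
j(L) = L*(4 + L) (j(L) = L*(L + 4) = L*(4 + L))
j(7) + 14*K(8, 8) = 7*(4 + 7) + 14*(-5) = 7*11 - 70 = 77 - 70 = 7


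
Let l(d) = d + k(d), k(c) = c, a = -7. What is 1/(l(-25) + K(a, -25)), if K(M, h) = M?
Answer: -1/57 ≈ -0.017544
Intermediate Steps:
l(d) = 2*d (l(d) = d + d = 2*d)
1/(l(-25) + K(a, -25)) = 1/(2*(-25) - 7) = 1/(-50 - 7) = 1/(-57) = -1/57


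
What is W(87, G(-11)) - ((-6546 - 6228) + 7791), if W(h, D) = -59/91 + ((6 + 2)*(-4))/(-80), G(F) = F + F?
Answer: 2267152/455 ≈ 4982.8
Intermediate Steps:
G(F) = 2*F
W(h, D) = -113/455 (W(h, D) = -59*1/91 + (8*(-4))*(-1/80) = -59/91 - 32*(-1/80) = -59/91 + ⅖ = -113/455)
W(87, G(-11)) - ((-6546 - 6228) + 7791) = -113/455 - ((-6546 - 6228) + 7791) = -113/455 - (-12774 + 7791) = -113/455 - 1*(-4983) = -113/455 + 4983 = 2267152/455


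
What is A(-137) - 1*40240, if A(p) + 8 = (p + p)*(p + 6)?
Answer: -4354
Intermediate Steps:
A(p) = -8 + 2*p*(6 + p) (A(p) = -8 + (p + p)*(p + 6) = -8 + (2*p)*(6 + p) = -8 + 2*p*(6 + p))
A(-137) - 1*40240 = (-8 + 2*(-137)**2 + 12*(-137)) - 1*40240 = (-8 + 2*18769 - 1644) - 40240 = (-8 + 37538 - 1644) - 40240 = 35886 - 40240 = -4354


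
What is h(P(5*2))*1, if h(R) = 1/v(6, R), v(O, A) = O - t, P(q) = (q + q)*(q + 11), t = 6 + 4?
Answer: -1/4 ≈ -0.25000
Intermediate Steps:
t = 10
P(q) = 2*q*(11 + q) (P(q) = (2*q)*(11 + q) = 2*q*(11 + q))
v(O, A) = -10 + O (v(O, A) = O - 1*10 = O - 10 = -10 + O)
h(R) = -1/4 (h(R) = 1/(-10 + 6) = 1/(-4) = -1/4)
h(P(5*2))*1 = -1/4*1 = -1/4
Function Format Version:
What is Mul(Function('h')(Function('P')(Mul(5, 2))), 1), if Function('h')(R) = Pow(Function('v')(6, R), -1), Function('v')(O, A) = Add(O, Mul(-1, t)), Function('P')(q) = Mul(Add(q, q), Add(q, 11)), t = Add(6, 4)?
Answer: Rational(-1, 4) ≈ -0.25000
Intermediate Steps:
t = 10
Function('P')(q) = Mul(2, q, Add(11, q)) (Function('P')(q) = Mul(Mul(2, q), Add(11, q)) = Mul(2, q, Add(11, q)))
Function('v')(O, A) = Add(-10, O) (Function('v')(O, A) = Add(O, Mul(-1, 10)) = Add(O, -10) = Add(-10, O))
Function('h')(R) = Rational(-1, 4) (Function('h')(R) = Pow(Add(-10, 6), -1) = Pow(-4, -1) = Rational(-1, 4))
Mul(Function('h')(Function('P')(Mul(5, 2))), 1) = Mul(Rational(-1, 4), 1) = Rational(-1, 4)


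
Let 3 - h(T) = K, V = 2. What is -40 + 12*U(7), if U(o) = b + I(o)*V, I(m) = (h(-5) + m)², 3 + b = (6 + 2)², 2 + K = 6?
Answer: 1556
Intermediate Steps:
K = 4 (K = -2 + 6 = 4)
h(T) = -1 (h(T) = 3 - 1*4 = 3 - 4 = -1)
b = 61 (b = -3 + (6 + 2)² = -3 + 8² = -3 + 64 = 61)
I(m) = (-1 + m)²
U(o) = 61 + 2*(-1 + o)² (U(o) = 61 + (-1 + o)²*2 = 61 + 2*(-1 + o)²)
-40 + 12*U(7) = -40 + 12*(61 + 2*(-1 + 7)²) = -40 + 12*(61 + 2*6²) = -40 + 12*(61 + 2*36) = -40 + 12*(61 + 72) = -40 + 12*133 = -40 + 1596 = 1556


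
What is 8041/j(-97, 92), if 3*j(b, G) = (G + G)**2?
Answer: 24123/33856 ≈ 0.71252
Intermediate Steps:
j(b, G) = 4*G**2/3 (j(b, G) = (G + G)**2/3 = (2*G)**2/3 = (4*G**2)/3 = 4*G**2/3)
8041/j(-97, 92) = 8041/(((4/3)*92**2)) = 8041/(((4/3)*8464)) = 8041/(33856/3) = 8041*(3/33856) = 24123/33856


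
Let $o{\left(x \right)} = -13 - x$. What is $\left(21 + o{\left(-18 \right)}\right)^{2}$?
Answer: $676$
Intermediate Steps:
$\left(21 + o{\left(-18 \right)}\right)^{2} = \left(21 - -5\right)^{2} = \left(21 + \left(-13 + 18\right)\right)^{2} = \left(21 + 5\right)^{2} = 26^{2} = 676$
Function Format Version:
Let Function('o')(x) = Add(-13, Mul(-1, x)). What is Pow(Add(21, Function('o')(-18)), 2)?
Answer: 676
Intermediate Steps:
Pow(Add(21, Function('o')(-18)), 2) = Pow(Add(21, Add(-13, Mul(-1, -18))), 2) = Pow(Add(21, Add(-13, 18)), 2) = Pow(Add(21, 5), 2) = Pow(26, 2) = 676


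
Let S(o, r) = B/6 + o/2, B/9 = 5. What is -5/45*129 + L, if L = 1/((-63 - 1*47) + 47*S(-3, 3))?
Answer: -7393/516 ≈ -14.328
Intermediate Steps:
B = 45 (B = 9*5 = 45)
S(o, r) = 15/2 + o/2 (S(o, r) = 45/6 + o/2 = 45*(⅙) + o*(½) = 15/2 + o/2)
L = 1/172 (L = 1/((-63 - 1*47) + 47*(15/2 + (½)*(-3))) = 1/((-63 - 47) + 47*(15/2 - 3/2)) = 1/(-110 + 47*6) = 1/(-110 + 282) = 1/172 ≈ 0.0058140)
-5/45*129 + L = -5/45*129 + 1/172 = -5*1/45*129 + 1/172 = -⅑*129 + 1/172 = -43/3 + 1/172 = -7393/516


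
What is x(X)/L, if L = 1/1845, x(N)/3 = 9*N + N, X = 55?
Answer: 3044250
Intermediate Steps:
x(N) = 30*N (x(N) = 3*(9*N + N) = 3*(10*N) = 30*N)
L = 1/1845 ≈ 0.00054201
x(X)/L = (30*55)/(1/1845) = 1650*1845 = 3044250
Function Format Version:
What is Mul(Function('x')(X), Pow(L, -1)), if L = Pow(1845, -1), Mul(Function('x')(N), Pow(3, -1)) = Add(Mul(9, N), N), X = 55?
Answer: 3044250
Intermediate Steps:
Function('x')(N) = Mul(30, N) (Function('x')(N) = Mul(3, Add(Mul(9, N), N)) = Mul(3, Mul(10, N)) = Mul(30, N))
L = Rational(1, 1845) ≈ 0.00054201
Mul(Function('x')(X), Pow(L, -1)) = Mul(Mul(30, 55), Pow(Rational(1, 1845), -1)) = Mul(1650, 1845) = 3044250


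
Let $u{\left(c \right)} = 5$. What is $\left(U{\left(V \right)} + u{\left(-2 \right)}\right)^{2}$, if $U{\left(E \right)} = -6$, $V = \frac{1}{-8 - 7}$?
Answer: $1$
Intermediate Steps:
$V = - \frac{1}{15}$ ($V = \frac{1}{-15} = - \frac{1}{15} \approx -0.066667$)
$\left(U{\left(V \right)} + u{\left(-2 \right)}\right)^{2} = \left(-6 + 5\right)^{2} = \left(-1\right)^{2} = 1$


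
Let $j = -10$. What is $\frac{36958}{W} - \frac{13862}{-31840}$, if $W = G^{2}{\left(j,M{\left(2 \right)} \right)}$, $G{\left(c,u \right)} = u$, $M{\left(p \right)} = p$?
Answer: $\frac{147099771}{15920} \approx 9239.9$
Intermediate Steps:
$W = 4$ ($W = 2^{2} = 4$)
$\frac{36958}{W} - \frac{13862}{-31840} = \frac{36958}{4} - \frac{13862}{-31840} = 36958 \cdot \frac{1}{4} - - \frac{6931}{15920} = \frac{18479}{2} + \frac{6931}{15920} = \frac{147099771}{15920}$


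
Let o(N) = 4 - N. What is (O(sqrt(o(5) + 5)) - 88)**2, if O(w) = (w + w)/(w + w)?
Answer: 7569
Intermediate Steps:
O(w) = 1 (O(w) = (2*w)/((2*w)) = (2*w)*(1/(2*w)) = 1)
(O(sqrt(o(5) + 5)) - 88)**2 = (1 - 88)**2 = (-87)**2 = 7569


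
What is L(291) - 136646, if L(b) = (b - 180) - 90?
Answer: -136625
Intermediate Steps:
L(b) = -270 + b (L(b) = (-180 + b) - 90 = -270 + b)
L(291) - 136646 = (-270 + 291) - 136646 = 21 - 136646 = -136625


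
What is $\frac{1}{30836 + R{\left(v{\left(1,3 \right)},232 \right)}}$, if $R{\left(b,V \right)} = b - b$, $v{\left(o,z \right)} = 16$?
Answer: $\frac{1}{30836} \approx 3.243 \cdot 10^{-5}$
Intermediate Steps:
$R{\left(b,V \right)} = 0$
$\frac{1}{30836 + R{\left(v{\left(1,3 \right)},232 \right)}} = \frac{1}{30836 + 0} = \frac{1}{30836}$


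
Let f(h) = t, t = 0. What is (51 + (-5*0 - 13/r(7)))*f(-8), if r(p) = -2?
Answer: 0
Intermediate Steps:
f(h) = 0
(51 + (-5*0 - 13/r(7)))*f(-8) = (51 + (-5*0 - 13/(-2)))*0 = (51 + (0 - 13*(-1)/2))*0 = (51 + (0 - 1*(-13/2)))*0 = (51 + (0 + 13/2))*0 = (51 + 13/2)*0 = (115/2)*0 = 0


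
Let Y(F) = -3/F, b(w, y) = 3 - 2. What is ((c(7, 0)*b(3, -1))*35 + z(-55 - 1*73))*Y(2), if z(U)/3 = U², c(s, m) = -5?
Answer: -146931/2 ≈ -73466.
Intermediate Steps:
b(w, y) = 1
z(U) = 3*U²
((c(7, 0)*b(3, -1))*35 + z(-55 - 1*73))*Y(2) = (-5*1*35 + 3*(-55 - 1*73)²)*(-3/2) = (-5*35 + 3*(-55 - 73)²)*(-3*½) = (-175 + 3*(-128)²)*(-3/2) = (-175 + 3*16384)*(-3/2) = (-175 + 49152)*(-3/2) = 48977*(-3/2) = -146931/2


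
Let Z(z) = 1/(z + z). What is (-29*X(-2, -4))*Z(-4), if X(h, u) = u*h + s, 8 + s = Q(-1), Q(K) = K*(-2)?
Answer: 29/4 ≈ 7.2500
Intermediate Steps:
Q(K) = -2*K
Z(z) = 1/(2*z)
s = -6 (s = -8 - 2*(-1) = -8 + 2 = -6)
X(h, u) = -6 + h*u (X(h, u) = u*h - 6 = h*u - 6 = -6 + h*u)
(-29*X(-2, -4))*Z(-4) = (-29*(-6 - 2*(-4)))*((1/2)/(-4)) = (-29*(-6 + 8))*((1/2)*(-1/4)) = -29*2*(-1/8) = -58*(-1/8) = 29/4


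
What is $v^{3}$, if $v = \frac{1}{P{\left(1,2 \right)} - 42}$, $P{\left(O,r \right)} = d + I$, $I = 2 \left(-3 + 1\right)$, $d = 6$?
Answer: $- \frac{1}{64000} \approx -1.5625 \cdot 10^{-5}$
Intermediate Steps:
$I = -4$ ($I = 2 \left(-2\right) = -4$)
$P{\left(O,r \right)} = 2$ ($P{\left(O,r \right)} = 6 - 4 = 2$)
$v = - \frac{1}{40}$ ($v = \frac{1}{2 - 42} = \frac{1}{-40} = - \frac{1}{40} \approx -0.025$)
$v^{3} = \left(- \frac{1}{40}\right)^{3} = - \frac{1}{64000}$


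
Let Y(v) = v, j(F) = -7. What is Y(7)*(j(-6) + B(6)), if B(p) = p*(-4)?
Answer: -217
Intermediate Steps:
B(p) = -4*p
Y(7)*(j(-6) + B(6)) = 7*(-7 - 4*6) = 7*(-7 - 24) = 7*(-31) = -217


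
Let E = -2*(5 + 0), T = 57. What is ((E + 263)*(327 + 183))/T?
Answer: 43010/19 ≈ 2263.7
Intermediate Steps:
E = -10 (E = -2*5 = -10)
((E + 263)*(327 + 183))/T = ((-10 + 263)*(327 + 183))/57 = (253*510)*(1/57) = 129030*(1/57) = 43010/19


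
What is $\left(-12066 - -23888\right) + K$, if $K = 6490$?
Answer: $18312$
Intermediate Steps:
$\left(-12066 - -23888\right) + K = \left(-12066 - -23888\right) + 6490 = \left(-12066 + 23888\right) + 6490 = 11822 + 6490 = 18312$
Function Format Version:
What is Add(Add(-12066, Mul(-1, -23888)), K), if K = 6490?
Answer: 18312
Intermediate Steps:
Add(Add(-12066, Mul(-1, -23888)), K) = Add(Add(-12066, Mul(-1, -23888)), 6490) = Add(Add(-12066, 23888), 6490) = Add(11822, 6490) = 18312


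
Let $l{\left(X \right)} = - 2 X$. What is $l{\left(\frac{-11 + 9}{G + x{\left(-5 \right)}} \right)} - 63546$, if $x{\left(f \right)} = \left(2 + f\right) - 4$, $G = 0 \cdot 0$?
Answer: $- \frac{444826}{7} \approx -63547.0$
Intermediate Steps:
$G = 0$
$x{\left(f \right)} = -2 + f$
$l{\left(\frac{-11 + 9}{G + x{\left(-5 \right)}} \right)} - 63546 = - 2 \frac{-11 + 9}{0 - 7} - 63546 = - 2 \left(- \frac{2}{0 - 7}\right) - 63546 = - 2 \left(- \frac{2}{-7}\right) - 63546 = - 2 \left(\left(-2\right) \left(- \frac{1}{7}\right)\right) - 63546 = \left(-2\right) \frac{2}{7} - 63546 = - \frac{4}{7} - 63546 = - \frac{444826}{7}$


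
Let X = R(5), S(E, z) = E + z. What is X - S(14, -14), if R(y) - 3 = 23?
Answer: 26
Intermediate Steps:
R(y) = 26 (R(y) = 3 + 23 = 26)
X = 26
X - S(14, -14) = 26 - (14 - 14) = 26 - 1*0 = 26 + 0 = 26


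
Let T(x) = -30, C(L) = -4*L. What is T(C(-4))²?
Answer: 900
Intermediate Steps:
T(C(-4))² = (-30)² = 900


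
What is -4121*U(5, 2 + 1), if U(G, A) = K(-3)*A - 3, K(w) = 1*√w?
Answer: 12363 - 12363*I*√3 ≈ 12363.0 - 21413.0*I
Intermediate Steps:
K(w) = √w
U(G, A) = -3 + I*A*√3 (U(G, A) = √(-3)*A - 3 = (I*√3)*A - 3 = I*A*√3 - 3 = -3 + I*A*√3)
-4121*U(5, 2 + 1) = -4121*(-3 + I*(2 + 1)*√3) = -4121*(-3 + I*3*√3) = -4121*(-3 + 3*I*√3) = 12363 - 12363*I*√3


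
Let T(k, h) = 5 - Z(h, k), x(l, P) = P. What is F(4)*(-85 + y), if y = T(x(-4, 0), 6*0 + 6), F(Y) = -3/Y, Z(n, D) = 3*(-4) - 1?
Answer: 201/4 ≈ 50.250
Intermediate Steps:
Z(n, D) = -13 (Z(n, D) = -12 - 1 = -13)
T(k, h) = 18 (T(k, h) = 5 - 1*(-13) = 5 + 13 = 18)
y = 18
F(4)*(-85 + y) = (-3/4)*(-85 + 18) = -3*¼*(-67) = -¾*(-67) = 201/4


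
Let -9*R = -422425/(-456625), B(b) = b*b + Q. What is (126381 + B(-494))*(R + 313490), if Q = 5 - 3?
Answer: 6362938647003169/54795 ≈ 1.1612e+11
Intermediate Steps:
Q = 2
B(b) = 2 + b**2 (B(b) = b*b + 2 = b**2 + 2 = 2 + b**2)
R = -16897/164385 (R = -(-422425)/(9*(-456625)) = -(-422425)*(-1)/(9*456625) = -1/9*16897/18265 = -16897/164385 ≈ -0.10279)
(126381 + B(-494))*(R + 313490) = (126381 + (2 + (-494)**2))*(-16897/164385 + 313490) = (126381 + (2 + 244036))*(51533036753/164385) = (126381 + 244038)*(51533036753/164385) = 370419*(51533036753/164385) = 6362938647003169/54795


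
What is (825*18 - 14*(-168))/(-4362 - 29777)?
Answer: -17202/34139 ≈ -0.50388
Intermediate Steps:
(825*18 - 14*(-168))/(-4362 - 29777) = (14850 + 2352)/(-34139) = 17202*(-1/34139) = -17202/34139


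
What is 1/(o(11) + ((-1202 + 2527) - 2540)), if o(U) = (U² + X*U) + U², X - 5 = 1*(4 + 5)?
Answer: -1/819 ≈ -0.0012210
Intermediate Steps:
X = 14 (X = 5 + 1*(4 + 5) = 5 + 1*9 = 5 + 9 = 14)
o(U) = 2*U² + 14*U (o(U) = (U² + 14*U) + U² = 2*U² + 14*U)
1/(o(11) + ((-1202 + 2527) - 2540)) = 1/(2*11*(7 + 11) + ((-1202 + 2527) - 2540)) = 1/(2*11*18 + (1325 - 2540)) = 1/(396 - 1215) = 1/(-819) = -1/819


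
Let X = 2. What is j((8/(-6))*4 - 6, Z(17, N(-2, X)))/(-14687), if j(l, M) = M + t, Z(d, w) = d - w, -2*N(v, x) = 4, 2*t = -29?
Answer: -9/29374 ≈ -0.00030639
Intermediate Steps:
t = -29/2 (t = (½)*(-29) = -29/2 ≈ -14.500)
N(v, x) = -2 (N(v, x) = -½*4 = -2)
j(l, M) = -29/2 + M (j(l, M) = M - 29/2 = -29/2 + M)
j((8/(-6))*4 - 6, Z(17, N(-2, X)))/(-14687) = (-29/2 + (17 - 1*(-2)))/(-14687) = (-29/2 + (17 + 2))*(-1/14687) = (-29/2 + 19)*(-1/14687) = (9/2)*(-1/14687) = -9/29374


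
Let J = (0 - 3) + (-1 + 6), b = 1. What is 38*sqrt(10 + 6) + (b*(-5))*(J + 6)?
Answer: 112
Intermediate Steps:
J = 2 (J = -3 + 5 = 2)
38*sqrt(10 + 6) + (b*(-5))*(J + 6) = 38*sqrt(10 + 6) + (1*(-5))*(2 + 6) = 38*sqrt(16) - 5*8 = 38*4 - 40 = 152 - 40 = 112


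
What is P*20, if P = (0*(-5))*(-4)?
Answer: 0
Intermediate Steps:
P = 0 (P = 0*(-4) = 0)
P*20 = 0*20 = 0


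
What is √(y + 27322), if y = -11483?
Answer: √15839 ≈ 125.85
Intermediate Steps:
√(y + 27322) = √(-11483 + 27322) = √15839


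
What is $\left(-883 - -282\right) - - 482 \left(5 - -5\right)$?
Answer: $4219$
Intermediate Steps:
$\left(-883 - -282\right) - - 482 \left(5 - -5\right) = \left(-883 + 282\right) - - 482 \left(5 + 5\right) = -601 - \left(-482\right) 10 = -601 - -4820 = -601 + 4820 = 4219$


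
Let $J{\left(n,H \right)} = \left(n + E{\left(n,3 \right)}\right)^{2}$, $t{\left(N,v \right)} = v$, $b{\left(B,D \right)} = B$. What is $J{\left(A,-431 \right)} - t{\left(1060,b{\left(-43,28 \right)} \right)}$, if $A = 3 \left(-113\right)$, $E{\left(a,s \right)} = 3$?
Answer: $112939$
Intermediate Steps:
$A = -339$
$J{\left(n,H \right)} = \left(3 + n\right)^{2}$ ($J{\left(n,H \right)} = \left(n + 3\right)^{2} = \left(3 + n\right)^{2}$)
$J{\left(A,-431 \right)} - t{\left(1060,b{\left(-43,28 \right)} \right)} = \left(3 - 339\right)^{2} - -43 = \left(-336\right)^{2} + 43 = 112896 + 43 = 112939$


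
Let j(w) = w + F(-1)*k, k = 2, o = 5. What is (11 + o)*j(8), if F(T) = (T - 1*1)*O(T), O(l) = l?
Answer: 192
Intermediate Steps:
F(T) = T*(-1 + T) (F(T) = (T - 1*1)*T = (T - 1)*T = (-1 + T)*T = T*(-1 + T))
j(w) = 4 + w (j(w) = w - (-1 - 1)*2 = w - 1*(-2)*2 = w + 2*2 = w + 4 = 4 + w)
(11 + o)*j(8) = (11 + 5)*(4 + 8) = 16*12 = 192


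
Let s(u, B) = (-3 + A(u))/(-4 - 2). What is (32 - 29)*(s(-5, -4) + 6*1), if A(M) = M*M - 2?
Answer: 8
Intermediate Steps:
A(M) = -2 + M² (A(M) = M² - 2 = -2 + M²)
s(u, B) = ⅚ - u²/6 (s(u, B) = (-3 + (-2 + u²))/(-4 - 2) = (-5 + u²)/(-6) = (-5 + u²)*(-⅙) = ⅚ - u²/6)
(32 - 29)*(s(-5, -4) + 6*1) = (32 - 29)*((⅚ - ⅙*(-5)²) + 6*1) = 3*((⅚ - ⅙*25) + 6) = 3*((⅚ - 25/6) + 6) = 3*(-10/3 + 6) = 3*(8/3) = 8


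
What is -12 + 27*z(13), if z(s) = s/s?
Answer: 15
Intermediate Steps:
z(s) = 1
-12 + 27*z(13) = -12 + 27*1 = -12 + 27 = 15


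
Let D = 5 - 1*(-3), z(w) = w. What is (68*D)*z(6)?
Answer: 3264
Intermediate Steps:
D = 8 (D = 5 + 3 = 8)
(68*D)*z(6) = (68*8)*6 = 544*6 = 3264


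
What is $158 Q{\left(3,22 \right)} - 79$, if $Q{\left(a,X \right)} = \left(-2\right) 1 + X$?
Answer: $3081$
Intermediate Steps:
$Q{\left(a,X \right)} = -2 + X$
$158 Q{\left(3,22 \right)} - 79 = 158 \left(-2 + 22\right) - 79 = 158 \cdot 20 + \left(-189 + 110\right) = 3160 - 79 = 3081$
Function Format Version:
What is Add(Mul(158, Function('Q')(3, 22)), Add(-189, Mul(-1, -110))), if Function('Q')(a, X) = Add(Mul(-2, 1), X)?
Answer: 3081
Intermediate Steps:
Function('Q')(a, X) = Add(-2, X)
Add(Mul(158, Function('Q')(3, 22)), Add(-189, Mul(-1, -110))) = Add(Mul(158, Add(-2, 22)), Add(-189, Mul(-1, -110))) = Add(Mul(158, 20), Add(-189, 110)) = Add(3160, -79) = 3081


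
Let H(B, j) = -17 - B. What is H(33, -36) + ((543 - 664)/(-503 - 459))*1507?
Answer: 134247/962 ≈ 139.55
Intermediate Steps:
H(33, -36) + ((543 - 664)/(-503 - 459))*1507 = (-17 - 1*33) + ((543 - 664)/(-503 - 459))*1507 = (-17 - 33) - 121/(-962)*1507 = -50 - 121*(-1/962)*1507 = -50 + (121/962)*1507 = -50 + 182347/962 = 134247/962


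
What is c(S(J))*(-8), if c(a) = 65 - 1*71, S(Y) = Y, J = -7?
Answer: 48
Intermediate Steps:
c(a) = -6 (c(a) = 65 - 71 = -6)
c(S(J))*(-8) = -6*(-8) = 48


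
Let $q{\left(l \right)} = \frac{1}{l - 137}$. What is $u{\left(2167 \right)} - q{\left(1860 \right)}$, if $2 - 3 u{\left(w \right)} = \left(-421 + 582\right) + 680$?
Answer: $- \frac{1445600}{5169} \approx -279.67$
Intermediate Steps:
$q{\left(l \right)} = \frac{1}{-137 + l}$
$u{\left(w \right)} = - \frac{839}{3}$ ($u{\left(w \right)} = \frac{2}{3} - \frac{\left(-421 + 582\right) + 680}{3} = \frac{2}{3} - \frac{161 + 680}{3} = \frac{2}{3} - \frac{841}{3} = - \frac{839}{3}$)
$u{\left(2167 \right)} - q{\left(1860 \right)} = - \frac{839}{3} - \frac{1}{-137 + 1860} = - \frac{839}{3} - \frac{1}{1723} = - \frac{1445600}{5169}$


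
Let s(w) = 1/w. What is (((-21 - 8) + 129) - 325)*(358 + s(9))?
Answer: -80575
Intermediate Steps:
(((-21 - 8) + 129) - 325)*(358 + s(9)) = (((-21 - 8) + 129) - 325)*(358 + 1/9) = ((-29 + 129) - 325)*(358 + ⅑) = (100 - 325)*(3223/9) = -225*3223/9 = -80575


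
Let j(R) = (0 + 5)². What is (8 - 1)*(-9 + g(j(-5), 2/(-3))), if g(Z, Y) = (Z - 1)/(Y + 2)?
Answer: 63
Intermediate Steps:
j(R) = 25 (j(R) = 5² = 25)
g(Z, Y) = (-1 + Z)/(2 + Y)
(8 - 1)*(-9 + g(j(-5), 2/(-3))) = (8 - 1)*(-9 + (-1 + 25)/(2 + 2/(-3))) = 7*(-9 + 24/(2 + 2*(-⅓))) = 7*(-9 + 24/(2 - ⅔)) = 7*(-9 + 24/(4/3)) = 7*(-9 + (¾)*24) = 7*(-9 + 18) = 7*9 = 63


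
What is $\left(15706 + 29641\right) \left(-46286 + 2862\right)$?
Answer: $-1969148128$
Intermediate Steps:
$\left(15706 + 29641\right) \left(-46286 + 2862\right) = 45347 \left(-43424\right) = -1969148128$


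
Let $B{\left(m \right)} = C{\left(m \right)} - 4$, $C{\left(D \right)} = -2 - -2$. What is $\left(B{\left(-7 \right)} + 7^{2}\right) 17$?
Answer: $765$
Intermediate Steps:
$C{\left(D \right)} = 0$ ($C{\left(D \right)} = -2 + 2 = 0$)
$B{\left(m \right)} = -4$ ($B{\left(m \right)} = 0 - 4 = -4$)
$\left(B{\left(-7 \right)} + 7^{2}\right) 17 = \left(-4 + 7^{2}\right) 17 = \left(-4 + 49\right) 17 = 45 \cdot 17 = 765$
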